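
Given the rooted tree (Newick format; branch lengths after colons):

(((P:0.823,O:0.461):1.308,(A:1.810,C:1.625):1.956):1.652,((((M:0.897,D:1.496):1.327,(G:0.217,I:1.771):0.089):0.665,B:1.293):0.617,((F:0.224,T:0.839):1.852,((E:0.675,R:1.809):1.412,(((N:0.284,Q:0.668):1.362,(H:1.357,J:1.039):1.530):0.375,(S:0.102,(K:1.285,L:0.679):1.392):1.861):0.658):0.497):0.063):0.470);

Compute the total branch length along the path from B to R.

The path runs B → … → MRCA → … → R; the MRCA is the node subtending ((((M,D),(G,I)),B),((F,T),((E,R),(((N,Q),(H,J)),(S,(K,L)))))).
Branch lengths along that path: 1.293 + 0.617 + 0.063 + 0.497 + 1.412 + 1.809 = 5.691.

5.691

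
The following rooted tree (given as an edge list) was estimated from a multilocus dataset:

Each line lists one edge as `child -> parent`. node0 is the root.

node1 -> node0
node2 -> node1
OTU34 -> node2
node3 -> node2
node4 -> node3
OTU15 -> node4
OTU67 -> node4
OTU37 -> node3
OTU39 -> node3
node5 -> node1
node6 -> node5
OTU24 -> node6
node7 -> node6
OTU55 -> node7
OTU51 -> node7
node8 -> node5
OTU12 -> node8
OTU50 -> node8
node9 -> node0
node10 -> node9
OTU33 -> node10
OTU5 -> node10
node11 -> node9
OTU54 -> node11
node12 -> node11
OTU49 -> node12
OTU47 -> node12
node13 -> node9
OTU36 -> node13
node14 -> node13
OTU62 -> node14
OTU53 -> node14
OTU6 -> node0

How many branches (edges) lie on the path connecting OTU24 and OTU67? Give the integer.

The MRCA of OTU24 and OTU67 is the node subtending ((OTU34,((OTU15,OTU67),OTU37,OTU39)),((OTU24,(OTU55,OTU51)),(OTU12,OTU50))).
From OTU24 up to that node: 3 branches. From OTU67 up to the same node: 4 branches. Total: 3 + 4 = 7.

7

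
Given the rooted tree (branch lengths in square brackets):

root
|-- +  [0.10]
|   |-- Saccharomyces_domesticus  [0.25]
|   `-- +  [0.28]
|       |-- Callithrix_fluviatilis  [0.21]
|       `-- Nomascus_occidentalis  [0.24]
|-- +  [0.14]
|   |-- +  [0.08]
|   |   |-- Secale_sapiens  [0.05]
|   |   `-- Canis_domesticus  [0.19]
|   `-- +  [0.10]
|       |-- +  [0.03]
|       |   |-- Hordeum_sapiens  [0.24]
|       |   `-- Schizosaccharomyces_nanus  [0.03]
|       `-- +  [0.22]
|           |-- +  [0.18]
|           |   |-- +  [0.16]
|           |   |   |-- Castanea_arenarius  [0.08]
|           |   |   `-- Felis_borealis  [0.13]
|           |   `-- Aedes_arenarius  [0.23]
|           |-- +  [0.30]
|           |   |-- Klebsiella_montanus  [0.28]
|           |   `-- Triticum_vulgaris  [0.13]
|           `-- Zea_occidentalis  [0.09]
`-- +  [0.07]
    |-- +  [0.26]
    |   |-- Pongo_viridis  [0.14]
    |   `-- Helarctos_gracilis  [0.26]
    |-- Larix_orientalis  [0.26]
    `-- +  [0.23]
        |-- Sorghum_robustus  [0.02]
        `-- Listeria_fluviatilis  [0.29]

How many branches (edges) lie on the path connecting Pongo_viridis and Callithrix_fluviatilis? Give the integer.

The MRCA of Pongo_viridis and Callithrix_fluviatilis is the root of the tree.
From Pongo_viridis up to that node: 3 branches. From Callithrix_fluviatilis up to the same node: 3 branches. Total: 3 + 3 = 6.

6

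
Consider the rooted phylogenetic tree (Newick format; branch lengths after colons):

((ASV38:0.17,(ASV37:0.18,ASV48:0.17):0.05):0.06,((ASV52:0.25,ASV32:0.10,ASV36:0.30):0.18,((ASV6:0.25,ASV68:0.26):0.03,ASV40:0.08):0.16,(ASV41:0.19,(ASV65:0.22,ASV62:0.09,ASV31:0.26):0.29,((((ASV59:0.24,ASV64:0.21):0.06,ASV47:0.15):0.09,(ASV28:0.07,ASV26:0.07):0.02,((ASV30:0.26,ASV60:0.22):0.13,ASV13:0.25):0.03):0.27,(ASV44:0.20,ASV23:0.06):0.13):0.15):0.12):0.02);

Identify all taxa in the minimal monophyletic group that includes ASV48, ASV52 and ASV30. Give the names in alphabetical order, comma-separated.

ASV13, ASV23, ASV26, ASV28, ASV30, ASV31, ASV32, ASV36, ASV37, ASV38, ASV40, ASV41, ASV44, ASV47, ASV48, ASV52, ASV59, ASV6, ASV60, ASV62, ASV64, ASV65, ASV68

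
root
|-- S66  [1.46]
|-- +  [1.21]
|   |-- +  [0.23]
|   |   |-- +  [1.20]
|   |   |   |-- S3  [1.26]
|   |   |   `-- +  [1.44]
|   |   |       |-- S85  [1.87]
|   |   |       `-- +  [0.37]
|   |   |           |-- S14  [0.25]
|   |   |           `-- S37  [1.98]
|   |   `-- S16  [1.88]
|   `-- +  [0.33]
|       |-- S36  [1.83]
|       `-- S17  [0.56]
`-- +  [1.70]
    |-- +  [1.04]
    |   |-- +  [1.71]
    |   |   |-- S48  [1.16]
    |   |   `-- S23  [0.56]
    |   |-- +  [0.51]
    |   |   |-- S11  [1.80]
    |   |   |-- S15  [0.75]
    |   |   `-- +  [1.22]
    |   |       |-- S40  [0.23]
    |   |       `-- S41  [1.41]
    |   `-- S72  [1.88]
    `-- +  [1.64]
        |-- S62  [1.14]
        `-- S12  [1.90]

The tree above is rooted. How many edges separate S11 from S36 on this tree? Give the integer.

7

The MRCA of S11 and S36 is the root of the tree.
From S11 up to that node: 4 branches. From S36 up to the same node: 3 branches. Total: 4 + 3 = 7.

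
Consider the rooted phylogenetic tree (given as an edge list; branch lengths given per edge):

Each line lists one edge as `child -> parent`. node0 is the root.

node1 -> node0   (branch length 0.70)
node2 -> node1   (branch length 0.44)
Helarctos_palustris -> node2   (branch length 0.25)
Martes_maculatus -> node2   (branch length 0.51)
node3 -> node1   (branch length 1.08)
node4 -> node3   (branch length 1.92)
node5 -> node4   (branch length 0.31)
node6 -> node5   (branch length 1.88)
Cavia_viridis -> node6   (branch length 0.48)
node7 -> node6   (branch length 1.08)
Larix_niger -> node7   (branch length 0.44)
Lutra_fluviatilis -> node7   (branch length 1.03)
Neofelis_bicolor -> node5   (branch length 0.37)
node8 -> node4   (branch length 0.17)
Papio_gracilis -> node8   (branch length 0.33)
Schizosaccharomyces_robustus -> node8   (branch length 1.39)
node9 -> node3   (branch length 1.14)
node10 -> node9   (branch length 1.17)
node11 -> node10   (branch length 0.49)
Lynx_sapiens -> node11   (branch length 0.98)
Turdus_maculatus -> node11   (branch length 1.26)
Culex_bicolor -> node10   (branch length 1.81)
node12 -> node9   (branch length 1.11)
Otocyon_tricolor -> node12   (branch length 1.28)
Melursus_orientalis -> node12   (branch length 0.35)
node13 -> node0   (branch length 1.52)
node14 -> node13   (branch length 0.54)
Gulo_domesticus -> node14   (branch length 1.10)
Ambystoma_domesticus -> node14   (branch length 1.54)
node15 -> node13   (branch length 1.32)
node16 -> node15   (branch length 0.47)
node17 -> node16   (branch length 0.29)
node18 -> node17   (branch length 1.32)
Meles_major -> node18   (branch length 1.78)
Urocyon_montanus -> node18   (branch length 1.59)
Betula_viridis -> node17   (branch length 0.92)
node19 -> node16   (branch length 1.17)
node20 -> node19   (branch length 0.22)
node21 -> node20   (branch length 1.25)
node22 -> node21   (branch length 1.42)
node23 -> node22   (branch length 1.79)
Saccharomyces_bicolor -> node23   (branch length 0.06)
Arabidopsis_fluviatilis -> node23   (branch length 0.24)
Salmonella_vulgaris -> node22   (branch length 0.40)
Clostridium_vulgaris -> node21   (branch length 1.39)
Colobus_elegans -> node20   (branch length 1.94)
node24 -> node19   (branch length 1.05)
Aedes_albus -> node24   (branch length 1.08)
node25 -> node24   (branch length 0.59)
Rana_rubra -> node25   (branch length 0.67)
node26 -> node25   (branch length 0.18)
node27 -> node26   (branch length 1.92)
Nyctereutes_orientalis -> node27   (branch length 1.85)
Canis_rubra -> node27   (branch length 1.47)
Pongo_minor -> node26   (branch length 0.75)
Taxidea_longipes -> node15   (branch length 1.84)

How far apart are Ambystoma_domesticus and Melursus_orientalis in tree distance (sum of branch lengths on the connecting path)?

7.98

The path runs Ambystoma_domesticus → … → MRCA → … → Melursus_orientalis; the MRCA is the root of the tree.
Branch lengths along that path: 1.54 + 0.54 + 1.52 + 0.70 + 1.08 + 1.14 + 1.11 + 0.35 = 7.98.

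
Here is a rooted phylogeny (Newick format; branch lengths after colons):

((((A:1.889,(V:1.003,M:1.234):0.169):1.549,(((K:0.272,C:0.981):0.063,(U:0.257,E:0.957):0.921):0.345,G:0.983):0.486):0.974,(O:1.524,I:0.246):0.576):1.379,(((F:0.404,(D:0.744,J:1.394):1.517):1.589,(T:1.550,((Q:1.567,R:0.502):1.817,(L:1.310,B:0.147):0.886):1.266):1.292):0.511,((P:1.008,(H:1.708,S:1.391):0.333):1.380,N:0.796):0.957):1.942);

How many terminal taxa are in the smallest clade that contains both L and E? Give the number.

22

The MRCA of L and E is the root, so the clade is the entire tree.
That clade contains 22 terminal taxa: A, B, C, D, E, F, G, H, I, J, K, L, M, N, O, P, Q, R, S, T, U, V.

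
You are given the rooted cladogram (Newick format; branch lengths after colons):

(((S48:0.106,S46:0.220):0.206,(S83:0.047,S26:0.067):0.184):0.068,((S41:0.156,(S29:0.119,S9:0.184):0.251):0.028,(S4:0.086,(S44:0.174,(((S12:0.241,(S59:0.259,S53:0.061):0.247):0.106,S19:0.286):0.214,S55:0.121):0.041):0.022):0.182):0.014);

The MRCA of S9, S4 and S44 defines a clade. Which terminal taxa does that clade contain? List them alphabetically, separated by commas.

Tracing S9: it sits inside (S29,S9).
Tracing S4: it sits inside (S4,(S44,(((S12,(S59,S53)),S19),S55))).
Tracing S44: it sits inside (S44,(((S12,(S59,S53)),S19),S55)).
The smallest clade enclosing all 3 is ((S41,(S29,S9)),(S4,(S44,(((S12,(S59,S53)),S19),S55)))); the answer is its 10 terminal taxa in alphabetical order.

S12, S19, S29, S4, S41, S44, S53, S55, S59, S9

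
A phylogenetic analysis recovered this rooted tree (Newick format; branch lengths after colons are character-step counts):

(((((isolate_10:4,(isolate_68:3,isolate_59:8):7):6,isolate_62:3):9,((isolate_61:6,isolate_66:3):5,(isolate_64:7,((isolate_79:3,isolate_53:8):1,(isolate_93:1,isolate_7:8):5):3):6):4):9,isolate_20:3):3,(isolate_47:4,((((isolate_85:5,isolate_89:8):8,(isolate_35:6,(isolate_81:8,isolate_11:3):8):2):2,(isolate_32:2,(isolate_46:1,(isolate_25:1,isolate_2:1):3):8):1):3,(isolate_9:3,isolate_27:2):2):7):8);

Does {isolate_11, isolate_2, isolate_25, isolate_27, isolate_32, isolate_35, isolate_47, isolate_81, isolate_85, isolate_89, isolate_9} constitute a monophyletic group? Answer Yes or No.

No

The MRCA of the listed taxa subtends (isolate_47,((((isolate_85,isolate_89),(isolate_35,(isolate_81,isolate_11))),(isolate_32,(isolate_46,(isolate_25,isolate_2)))),(isolate_9,isolate_27))).
That clade also contains isolate_46, which is not in the proposed group, so the group is not monophyletic.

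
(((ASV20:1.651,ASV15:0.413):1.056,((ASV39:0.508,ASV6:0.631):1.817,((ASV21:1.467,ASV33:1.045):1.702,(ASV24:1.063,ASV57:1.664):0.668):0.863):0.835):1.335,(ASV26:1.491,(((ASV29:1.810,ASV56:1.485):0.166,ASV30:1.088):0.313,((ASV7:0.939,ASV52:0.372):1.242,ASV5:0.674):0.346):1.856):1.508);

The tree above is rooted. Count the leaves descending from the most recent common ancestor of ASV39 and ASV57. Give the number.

6

The MRCA of ASV39 and ASV57 is the node subtending ((ASV39,ASV6),((ASV21,ASV33),(ASV24,ASV57))).
That clade contains 6 terminal taxa: ASV21, ASV24, ASV33, ASV39, ASV57, ASV6.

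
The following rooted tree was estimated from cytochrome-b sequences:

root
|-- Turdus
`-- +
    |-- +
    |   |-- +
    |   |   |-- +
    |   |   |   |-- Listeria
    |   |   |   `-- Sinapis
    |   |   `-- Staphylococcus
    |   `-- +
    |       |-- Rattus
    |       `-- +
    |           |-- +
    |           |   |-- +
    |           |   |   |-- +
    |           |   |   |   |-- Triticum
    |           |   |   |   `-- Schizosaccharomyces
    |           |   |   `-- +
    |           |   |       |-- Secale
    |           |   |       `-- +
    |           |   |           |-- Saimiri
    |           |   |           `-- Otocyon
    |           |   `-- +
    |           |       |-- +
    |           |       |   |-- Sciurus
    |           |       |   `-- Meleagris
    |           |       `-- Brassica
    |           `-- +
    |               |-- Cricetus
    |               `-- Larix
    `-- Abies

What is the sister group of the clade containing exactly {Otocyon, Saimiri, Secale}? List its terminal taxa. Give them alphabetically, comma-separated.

Schizosaccharomyces, Triticum

The clade containing exactly {Otocyon, Saimiri, Secale} attaches to the tree at the node subtending ((Triticum,Schizosaccharomyces),(Secale,(Saimiri,Otocyon))).
The other lineage descending from that same node — the sister group — is (Triticum,Schizosaccharomyces); its 2 tips in alphabetical order are the answer.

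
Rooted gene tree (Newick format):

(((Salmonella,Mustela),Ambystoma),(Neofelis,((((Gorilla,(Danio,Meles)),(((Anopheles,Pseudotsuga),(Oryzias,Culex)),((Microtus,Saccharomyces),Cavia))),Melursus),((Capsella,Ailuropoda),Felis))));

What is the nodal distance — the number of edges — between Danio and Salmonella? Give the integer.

10

The MRCA of Danio and Salmonella is the root of the tree.
From Danio up to that node: 7 branches. From Salmonella up to the same node: 3 branches. Total: 7 + 3 = 10.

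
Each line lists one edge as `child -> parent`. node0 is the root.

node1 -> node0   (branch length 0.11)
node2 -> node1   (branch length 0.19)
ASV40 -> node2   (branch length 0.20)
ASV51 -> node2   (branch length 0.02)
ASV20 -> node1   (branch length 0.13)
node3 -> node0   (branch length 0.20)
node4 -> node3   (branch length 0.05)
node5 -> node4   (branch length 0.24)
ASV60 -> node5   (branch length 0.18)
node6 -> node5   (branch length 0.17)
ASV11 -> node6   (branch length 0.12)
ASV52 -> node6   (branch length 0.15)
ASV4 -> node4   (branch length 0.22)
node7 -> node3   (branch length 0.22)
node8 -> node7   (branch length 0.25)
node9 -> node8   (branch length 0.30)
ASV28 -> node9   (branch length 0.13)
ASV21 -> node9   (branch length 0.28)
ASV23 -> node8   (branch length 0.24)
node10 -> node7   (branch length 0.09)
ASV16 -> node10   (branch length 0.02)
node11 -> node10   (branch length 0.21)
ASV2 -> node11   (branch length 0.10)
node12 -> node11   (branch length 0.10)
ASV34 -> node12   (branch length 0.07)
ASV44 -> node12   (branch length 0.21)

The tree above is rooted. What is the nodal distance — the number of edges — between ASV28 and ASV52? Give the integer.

The MRCA of ASV28 and ASV52 is the node subtending (((ASV60,(ASV11,ASV52)),ASV4),(((ASV28,ASV21),ASV23),(ASV16,(ASV2,(ASV34,ASV44))))).
From ASV28 up to that node: 4 branches. From ASV52 up to the same node: 4 branches. Total: 4 + 4 = 8.

8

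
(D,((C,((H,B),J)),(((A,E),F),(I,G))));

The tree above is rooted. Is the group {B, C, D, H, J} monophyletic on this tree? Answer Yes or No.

No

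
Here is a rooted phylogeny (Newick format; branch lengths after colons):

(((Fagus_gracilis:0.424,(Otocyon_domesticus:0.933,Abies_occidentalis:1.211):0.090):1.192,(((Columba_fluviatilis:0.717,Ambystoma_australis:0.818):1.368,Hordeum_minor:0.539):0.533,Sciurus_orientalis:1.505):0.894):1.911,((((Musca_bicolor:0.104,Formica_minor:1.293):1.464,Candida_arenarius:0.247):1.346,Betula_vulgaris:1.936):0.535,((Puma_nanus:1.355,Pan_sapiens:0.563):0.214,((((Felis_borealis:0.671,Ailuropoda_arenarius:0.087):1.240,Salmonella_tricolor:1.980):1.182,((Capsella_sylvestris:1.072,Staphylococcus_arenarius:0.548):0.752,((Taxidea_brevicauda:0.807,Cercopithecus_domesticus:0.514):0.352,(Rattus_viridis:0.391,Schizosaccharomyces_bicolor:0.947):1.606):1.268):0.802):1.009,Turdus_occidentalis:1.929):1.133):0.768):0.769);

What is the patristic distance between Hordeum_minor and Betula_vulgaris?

7.117

The path runs Hordeum_minor → … → MRCA → … → Betula_vulgaris; the MRCA is the root of the tree.
Branch lengths along that path: 0.539 + 0.533 + 0.894 + 1.911 + 0.769 + 0.535 + 1.936 = 7.117.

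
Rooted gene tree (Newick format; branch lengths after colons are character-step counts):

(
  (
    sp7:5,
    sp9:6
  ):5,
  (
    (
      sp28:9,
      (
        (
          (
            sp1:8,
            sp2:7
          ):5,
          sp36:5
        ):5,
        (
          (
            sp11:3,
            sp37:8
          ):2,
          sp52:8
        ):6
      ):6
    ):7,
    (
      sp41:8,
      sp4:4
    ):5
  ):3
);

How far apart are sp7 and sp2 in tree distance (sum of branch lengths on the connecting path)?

43

The path runs sp7 → … → MRCA → … → sp2; the MRCA is the root of the tree.
Branch lengths along that path: 5 + 5 + 3 + 7 + 6 + 5 + 5 + 7 = 43.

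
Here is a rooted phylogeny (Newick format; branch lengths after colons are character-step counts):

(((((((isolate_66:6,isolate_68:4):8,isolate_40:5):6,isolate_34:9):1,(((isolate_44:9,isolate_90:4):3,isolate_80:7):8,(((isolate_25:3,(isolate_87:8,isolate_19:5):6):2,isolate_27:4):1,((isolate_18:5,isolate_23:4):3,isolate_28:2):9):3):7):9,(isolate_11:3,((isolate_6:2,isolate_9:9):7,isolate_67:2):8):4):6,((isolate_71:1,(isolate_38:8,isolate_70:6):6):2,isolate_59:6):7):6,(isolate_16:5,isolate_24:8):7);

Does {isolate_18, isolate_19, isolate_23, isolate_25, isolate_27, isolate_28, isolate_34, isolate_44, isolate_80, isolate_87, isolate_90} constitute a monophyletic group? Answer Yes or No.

No

The MRCA of the listed taxa subtends ((((isolate_66,isolate_68),isolate_40),isolate_34),(((isolate_44,isolate_90),isolate_80),(((isolate_25,(isolate_87,isolate_19)),isolate_27),((isolate_18,isolate_23),isolate_28)))).
That clade also contains isolate_40, isolate_66, isolate_68, which are not in the proposed group, so the group is not monophyletic.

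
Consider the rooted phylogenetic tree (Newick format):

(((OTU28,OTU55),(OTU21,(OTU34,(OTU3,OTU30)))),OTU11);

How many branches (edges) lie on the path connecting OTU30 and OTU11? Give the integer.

6

The MRCA of OTU30 and OTU11 is the root of the tree.
From OTU30 up to that node: 5 branches. From OTU11 up to the same node: 1 branch. Total: 5 + 1 = 6.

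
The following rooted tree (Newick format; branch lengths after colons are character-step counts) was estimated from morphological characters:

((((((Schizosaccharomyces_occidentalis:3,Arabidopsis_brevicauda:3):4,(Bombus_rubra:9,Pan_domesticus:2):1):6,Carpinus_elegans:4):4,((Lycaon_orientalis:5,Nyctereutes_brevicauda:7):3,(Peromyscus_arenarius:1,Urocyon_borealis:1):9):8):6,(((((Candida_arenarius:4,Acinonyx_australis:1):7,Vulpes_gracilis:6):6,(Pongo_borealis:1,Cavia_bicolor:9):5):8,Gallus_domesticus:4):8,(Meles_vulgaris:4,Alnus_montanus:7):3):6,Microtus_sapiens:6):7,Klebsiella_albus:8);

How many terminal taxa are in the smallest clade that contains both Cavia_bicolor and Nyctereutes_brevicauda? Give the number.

18

The MRCA of Cavia_bicolor and Nyctereutes_brevicauda is the node subtending (((((Schizosaccharomyces_occidentalis,Arabidopsis_brevicauda),(Bombus_rubra,Pan_domesticus)),Carpinus_elegans),((Lycaon_orientalis,Nyctereutes_brevicauda),(Peromyscus_arenarius,Urocyon_borealis))),(((((Candida_arenarius,Acinonyx_australis),Vulpes_gracilis),(Pongo_borealis,Cavia_bicolor)),Gallus_domesticus),(Meles_vulgaris,Alnus_montanus)),Microtus_sapiens).
That clade contains 18 terminal taxa: Acinonyx_australis, Alnus_montanus, Arabidopsis_brevicauda, Bombus_rubra, Candida_arenarius, Carpinus_elegans, Cavia_bicolor, Gallus_domesticus, Lycaon_orientalis, Meles_vulgaris, Microtus_sapiens, Nyctereutes_brevicauda, Pan_domesticus, Peromyscus_arenarius, Pongo_borealis, Schizosaccharomyces_occidentalis, Urocyon_borealis, Vulpes_gracilis.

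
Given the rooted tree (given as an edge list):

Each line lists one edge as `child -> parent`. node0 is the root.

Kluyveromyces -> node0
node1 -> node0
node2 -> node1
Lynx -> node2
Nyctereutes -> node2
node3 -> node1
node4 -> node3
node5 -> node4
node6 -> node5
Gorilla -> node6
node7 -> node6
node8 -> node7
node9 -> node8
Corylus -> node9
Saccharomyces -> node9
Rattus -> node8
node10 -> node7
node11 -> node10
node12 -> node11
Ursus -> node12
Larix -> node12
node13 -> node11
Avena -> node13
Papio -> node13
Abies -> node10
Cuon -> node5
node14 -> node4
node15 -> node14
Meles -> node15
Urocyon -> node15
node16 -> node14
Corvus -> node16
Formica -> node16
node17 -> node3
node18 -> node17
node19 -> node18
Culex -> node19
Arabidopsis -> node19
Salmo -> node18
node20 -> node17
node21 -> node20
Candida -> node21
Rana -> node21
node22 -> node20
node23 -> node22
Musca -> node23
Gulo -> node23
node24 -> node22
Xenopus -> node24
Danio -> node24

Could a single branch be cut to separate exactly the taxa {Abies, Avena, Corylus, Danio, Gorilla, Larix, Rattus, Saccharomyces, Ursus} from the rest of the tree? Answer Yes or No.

No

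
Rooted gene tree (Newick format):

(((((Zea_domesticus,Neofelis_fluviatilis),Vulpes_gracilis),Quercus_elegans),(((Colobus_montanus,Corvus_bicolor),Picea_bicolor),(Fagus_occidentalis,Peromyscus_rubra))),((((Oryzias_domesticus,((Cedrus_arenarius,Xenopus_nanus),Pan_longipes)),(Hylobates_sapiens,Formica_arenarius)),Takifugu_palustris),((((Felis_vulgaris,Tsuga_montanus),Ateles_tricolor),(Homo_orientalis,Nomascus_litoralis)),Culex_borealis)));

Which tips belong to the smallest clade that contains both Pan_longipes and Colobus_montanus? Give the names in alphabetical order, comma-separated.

Tracing Pan_longipes: it sits inside ((Cedrus_arenarius,Xenopus_nanus),Pan_longipes).
Tracing Colobus_montanus: it sits inside (Colobus_montanus,Corvus_bicolor).
The smallest clade enclosing both is the whole tree (their MRCA is the root), so the answer is all 22 tips in alphabetical order.

Ateles_tricolor, Cedrus_arenarius, Colobus_montanus, Corvus_bicolor, Culex_borealis, Fagus_occidentalis, Felis_vulgaris, Formica_arenarius, Homo_orientalis, Hylobates_sapiens, Neofelis_fluviatilis, Nomascus_litoralis, Oryzias_domesticus, Pan_longipes, Peromyscus_rubra, Picea_bicolor, Quercus_elegans, Takifugu_palustris, Tsuga_montanus, Vulpes_gracilis, Xenopus_nanus, Zea_domesticus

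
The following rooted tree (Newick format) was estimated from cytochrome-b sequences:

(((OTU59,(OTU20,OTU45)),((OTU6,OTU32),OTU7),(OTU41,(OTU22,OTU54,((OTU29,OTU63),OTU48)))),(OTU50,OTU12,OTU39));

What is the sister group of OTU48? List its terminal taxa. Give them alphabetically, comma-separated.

OTU48 attaches to the tree at the node subtending ((OTU29,OTU63),OTU48).
The other lineage descending from that same node — the sister group — is (OTU29,OTU63); its 2 tips in alphabetical order are the answer.

OTU29, OTU63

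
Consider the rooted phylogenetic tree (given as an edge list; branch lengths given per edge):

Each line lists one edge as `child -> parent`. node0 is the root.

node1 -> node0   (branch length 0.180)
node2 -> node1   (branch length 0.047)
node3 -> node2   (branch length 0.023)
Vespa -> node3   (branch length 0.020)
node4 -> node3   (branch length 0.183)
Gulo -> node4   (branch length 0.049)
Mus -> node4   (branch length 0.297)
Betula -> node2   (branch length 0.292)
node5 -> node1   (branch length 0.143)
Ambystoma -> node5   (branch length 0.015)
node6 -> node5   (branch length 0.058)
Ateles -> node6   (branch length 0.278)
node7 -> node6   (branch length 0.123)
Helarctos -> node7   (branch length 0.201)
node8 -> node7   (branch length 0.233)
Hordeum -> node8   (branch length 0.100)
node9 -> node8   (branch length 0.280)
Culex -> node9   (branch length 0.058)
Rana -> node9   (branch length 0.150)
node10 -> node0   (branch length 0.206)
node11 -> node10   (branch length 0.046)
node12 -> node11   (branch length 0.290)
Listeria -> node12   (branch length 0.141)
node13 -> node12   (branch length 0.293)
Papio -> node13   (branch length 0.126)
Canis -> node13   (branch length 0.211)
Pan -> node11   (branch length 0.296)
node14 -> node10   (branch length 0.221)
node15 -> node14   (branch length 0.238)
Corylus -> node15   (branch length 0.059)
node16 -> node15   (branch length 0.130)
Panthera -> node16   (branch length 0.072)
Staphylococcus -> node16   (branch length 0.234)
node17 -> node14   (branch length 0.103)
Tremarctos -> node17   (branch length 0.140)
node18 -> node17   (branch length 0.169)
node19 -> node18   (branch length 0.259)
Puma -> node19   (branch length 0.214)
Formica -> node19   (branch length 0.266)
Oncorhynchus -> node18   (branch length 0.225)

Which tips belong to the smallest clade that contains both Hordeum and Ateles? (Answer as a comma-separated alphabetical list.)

Tracing Hordeum: it sits inside (Hordeum,(Culex,Rana)).
Tracing Ateles: it sits inside (Ateles,(Helarctos,(Hordeum,(Culex,Rana)))).
The smallest clade enclosing both is (Ateles,(Helarctos,(Hordeum,(Culex,Rana)))); the answer is its 5 terminal taxa in alphabetical order.

Ateles, Culex, Helarctos, Hordeum, Rana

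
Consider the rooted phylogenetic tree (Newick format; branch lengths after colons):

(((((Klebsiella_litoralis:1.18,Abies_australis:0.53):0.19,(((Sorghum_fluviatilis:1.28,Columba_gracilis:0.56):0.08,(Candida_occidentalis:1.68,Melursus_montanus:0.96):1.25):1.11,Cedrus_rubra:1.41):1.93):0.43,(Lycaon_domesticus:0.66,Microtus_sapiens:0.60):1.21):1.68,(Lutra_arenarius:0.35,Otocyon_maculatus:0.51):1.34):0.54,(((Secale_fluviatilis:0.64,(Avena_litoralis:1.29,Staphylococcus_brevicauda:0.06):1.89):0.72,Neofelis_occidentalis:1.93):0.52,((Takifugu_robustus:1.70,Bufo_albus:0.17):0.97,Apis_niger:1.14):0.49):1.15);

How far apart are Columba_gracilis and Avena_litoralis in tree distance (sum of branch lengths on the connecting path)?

The path runs Columba_gracilis → … → MRCA → … → Avena_litoralis; the MRCA is the root of the tree.
Branch lengths along that path: 0.56 + 0.08 + 1.11 + 1.93 + 0.43 + 1.68 + 0.54 + 1.15 + 0.52 + 0.72 + 1.89 + 1.29 = 11.90.

11.90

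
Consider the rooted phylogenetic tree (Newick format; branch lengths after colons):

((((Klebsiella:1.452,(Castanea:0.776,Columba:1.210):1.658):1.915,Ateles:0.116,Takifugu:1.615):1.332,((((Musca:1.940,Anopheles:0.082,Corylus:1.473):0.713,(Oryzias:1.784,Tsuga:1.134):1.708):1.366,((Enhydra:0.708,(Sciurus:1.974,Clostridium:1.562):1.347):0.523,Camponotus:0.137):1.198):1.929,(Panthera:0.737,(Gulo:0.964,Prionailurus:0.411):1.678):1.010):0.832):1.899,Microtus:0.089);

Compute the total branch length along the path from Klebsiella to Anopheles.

The path runs Klebsiella → … → MRCA → … → Anopheles; the MRCA is the node subtending (((Klebsiella,(Castanea,Columba)),Ateles,Takifugu),((((Musca,Anopheles,Corylus),(Oryzias,Tsuga)),((Enhydra,(Sciurus,Clostridium)),Camponotus)),(Panthera,(Gulo,Prionailurus)))).
Branch lengths along that path: 1.452 + 1.915 + 1.332 + 0.832 + 1.929 + 1.366 + 0.713 + 0.082 = 9.621.

9.621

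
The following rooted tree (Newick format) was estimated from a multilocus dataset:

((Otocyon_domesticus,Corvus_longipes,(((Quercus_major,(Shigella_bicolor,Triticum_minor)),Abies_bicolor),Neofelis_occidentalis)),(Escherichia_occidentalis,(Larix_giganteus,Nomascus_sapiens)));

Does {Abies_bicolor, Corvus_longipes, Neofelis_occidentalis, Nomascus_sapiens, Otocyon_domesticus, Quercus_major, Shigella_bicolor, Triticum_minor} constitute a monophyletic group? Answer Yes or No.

No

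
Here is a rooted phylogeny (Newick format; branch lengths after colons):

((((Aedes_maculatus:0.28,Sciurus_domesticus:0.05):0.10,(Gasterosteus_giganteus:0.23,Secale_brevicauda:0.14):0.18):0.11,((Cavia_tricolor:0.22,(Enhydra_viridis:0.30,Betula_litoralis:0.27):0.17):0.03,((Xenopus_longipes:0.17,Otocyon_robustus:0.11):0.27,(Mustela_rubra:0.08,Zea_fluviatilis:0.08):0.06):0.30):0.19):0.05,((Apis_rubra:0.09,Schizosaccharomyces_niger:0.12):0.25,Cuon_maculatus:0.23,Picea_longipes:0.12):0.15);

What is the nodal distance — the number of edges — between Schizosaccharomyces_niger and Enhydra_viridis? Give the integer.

8

The MRCA of Schizosaccharomyces_niger and Enhydra_viridis is the root of the tree.
From Schizosaccharomyces_niger up to that node: 3 branches. From Enhydra_viridis up to the same node: 5 branches. Total: 3 + 5 = 8.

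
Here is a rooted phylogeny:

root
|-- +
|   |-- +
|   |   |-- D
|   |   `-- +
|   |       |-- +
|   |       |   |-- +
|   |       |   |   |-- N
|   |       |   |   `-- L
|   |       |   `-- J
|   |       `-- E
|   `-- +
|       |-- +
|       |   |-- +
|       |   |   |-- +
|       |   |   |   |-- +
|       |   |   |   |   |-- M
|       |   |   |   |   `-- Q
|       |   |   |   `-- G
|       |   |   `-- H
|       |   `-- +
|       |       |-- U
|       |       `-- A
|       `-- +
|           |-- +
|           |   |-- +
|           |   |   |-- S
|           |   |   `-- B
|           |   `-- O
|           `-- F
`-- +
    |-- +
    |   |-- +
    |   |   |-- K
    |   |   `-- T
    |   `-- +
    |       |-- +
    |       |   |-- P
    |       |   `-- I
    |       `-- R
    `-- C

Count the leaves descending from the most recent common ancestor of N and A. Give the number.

The MRCA of N and A is the node subtending ((D,(((N,L),J),E)),(((((M,Q),G),H),(U,A)),(((S,B),O),F))).
That clade contains 15 terminal taxa: A, B, D, E, F, G, H, J, L, M, N, O, Q, S, U.

15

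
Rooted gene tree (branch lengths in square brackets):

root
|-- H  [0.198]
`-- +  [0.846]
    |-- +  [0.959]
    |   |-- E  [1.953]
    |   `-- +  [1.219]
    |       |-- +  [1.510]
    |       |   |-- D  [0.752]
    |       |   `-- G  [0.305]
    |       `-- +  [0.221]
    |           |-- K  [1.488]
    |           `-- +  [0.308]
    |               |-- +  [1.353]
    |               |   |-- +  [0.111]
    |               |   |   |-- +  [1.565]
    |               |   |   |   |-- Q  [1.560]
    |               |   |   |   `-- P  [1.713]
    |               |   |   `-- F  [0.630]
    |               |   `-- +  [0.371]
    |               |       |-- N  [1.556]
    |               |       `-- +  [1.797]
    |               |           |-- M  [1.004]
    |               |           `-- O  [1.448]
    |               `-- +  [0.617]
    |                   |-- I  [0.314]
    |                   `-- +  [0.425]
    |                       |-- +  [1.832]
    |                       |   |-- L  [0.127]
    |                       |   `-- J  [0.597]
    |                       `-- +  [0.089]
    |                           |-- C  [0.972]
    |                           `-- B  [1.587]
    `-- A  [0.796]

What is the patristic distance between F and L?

5.095

The path runs F → … → MRCA → … → L; the MRCA is the node subtending ((((Q,P),F),(N,(M,O))),(I,((L,J),(C,B)))).
Branch lengths along that path: 0.630 + 0.111 + 1.353 + 0.617 + 0.425 + 1.832 + 0.127 = 5.095.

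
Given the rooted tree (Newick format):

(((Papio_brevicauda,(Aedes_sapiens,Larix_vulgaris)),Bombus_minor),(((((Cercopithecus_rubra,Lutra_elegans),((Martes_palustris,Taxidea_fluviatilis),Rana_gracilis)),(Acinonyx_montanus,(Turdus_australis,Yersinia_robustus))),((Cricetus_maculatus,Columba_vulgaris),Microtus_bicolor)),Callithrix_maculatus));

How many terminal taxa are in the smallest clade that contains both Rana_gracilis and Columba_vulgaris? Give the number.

11

The MRCA of Rana_gracilis and Columba_vulgaris is the node subtending ((((Cercopithecus_rubra,Lutra_elegans),((Martes_palustris,Taxidea_fluviatilis),Rana_gracilis)),(Acinonyx_montanus,(Turdus_australis,Yersinia_robustus))),((Cricetus_maculatus,Columba_vulgaris),Microtus_bicolor)).
That clade contains 11 terminal taxa: Acinonyx_montanus, Cercopithecus_rubra, Columba_vulgaris, Cricetus_maculatus, Lutra_elegans, Martes_palustris, Microtus_bicolor, Rana_gracilis, Taxidea_fluviatilis, Turdus_australis, Yersinia_robustus.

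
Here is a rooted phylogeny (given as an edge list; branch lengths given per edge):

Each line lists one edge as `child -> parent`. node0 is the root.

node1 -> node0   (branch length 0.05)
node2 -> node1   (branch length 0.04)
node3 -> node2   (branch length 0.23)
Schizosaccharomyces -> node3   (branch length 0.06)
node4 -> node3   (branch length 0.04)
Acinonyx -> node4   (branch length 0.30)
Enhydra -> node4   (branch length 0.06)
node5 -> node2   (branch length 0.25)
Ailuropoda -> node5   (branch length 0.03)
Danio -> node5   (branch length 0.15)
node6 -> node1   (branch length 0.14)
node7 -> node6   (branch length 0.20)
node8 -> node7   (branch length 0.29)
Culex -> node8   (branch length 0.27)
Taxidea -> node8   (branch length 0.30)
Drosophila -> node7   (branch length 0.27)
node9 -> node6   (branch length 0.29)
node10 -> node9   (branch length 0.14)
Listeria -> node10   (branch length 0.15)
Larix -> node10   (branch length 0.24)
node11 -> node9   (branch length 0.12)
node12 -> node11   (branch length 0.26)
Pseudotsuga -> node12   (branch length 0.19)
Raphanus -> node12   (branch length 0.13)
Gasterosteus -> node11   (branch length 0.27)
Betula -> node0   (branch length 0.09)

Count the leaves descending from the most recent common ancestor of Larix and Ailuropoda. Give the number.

The MRCA of Larix and Ailuropoda is the node subtending (((Schizosaccharomyces,(Acinonyx,Enhydra)),(Ailuropoda,Danio)),(((Culex,Taxidea),Drosophila),((Listeria,Larix),((Pseudotsuga,Raphanus),Gasterosteus)))).
That clade contains 13 terminal taxa: Acinonyx, Ailuropoda, Culex, Danio, Drosophila, Enhydra, Gasterosteus, Larix, Listeria, Pseudotsuga, Raphanus, Schizosaccharomyces, Taxidea.

13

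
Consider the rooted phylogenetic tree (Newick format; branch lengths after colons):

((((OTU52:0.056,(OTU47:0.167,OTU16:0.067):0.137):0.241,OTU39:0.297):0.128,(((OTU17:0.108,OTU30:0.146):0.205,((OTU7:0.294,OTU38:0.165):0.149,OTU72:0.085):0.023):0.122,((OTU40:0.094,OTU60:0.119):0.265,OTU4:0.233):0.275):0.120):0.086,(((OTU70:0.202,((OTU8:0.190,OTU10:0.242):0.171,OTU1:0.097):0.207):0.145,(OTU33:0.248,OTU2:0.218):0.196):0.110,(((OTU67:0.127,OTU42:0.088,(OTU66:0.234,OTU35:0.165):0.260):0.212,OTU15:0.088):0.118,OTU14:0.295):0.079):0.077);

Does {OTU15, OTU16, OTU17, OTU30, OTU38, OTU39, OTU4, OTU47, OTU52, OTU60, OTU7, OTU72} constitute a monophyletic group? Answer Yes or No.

No

The MRCA of the listed taxa is the root, so the smallest clade containing them is the whole tree.
That clade also contains OTU1, OTU10, OTU14, OTU2, OTU33, OTU35, OTU40, OTU42, OTU66, OTU67, OTU70, OTU8, which are not in the proposed group, so the group is not monophyletic.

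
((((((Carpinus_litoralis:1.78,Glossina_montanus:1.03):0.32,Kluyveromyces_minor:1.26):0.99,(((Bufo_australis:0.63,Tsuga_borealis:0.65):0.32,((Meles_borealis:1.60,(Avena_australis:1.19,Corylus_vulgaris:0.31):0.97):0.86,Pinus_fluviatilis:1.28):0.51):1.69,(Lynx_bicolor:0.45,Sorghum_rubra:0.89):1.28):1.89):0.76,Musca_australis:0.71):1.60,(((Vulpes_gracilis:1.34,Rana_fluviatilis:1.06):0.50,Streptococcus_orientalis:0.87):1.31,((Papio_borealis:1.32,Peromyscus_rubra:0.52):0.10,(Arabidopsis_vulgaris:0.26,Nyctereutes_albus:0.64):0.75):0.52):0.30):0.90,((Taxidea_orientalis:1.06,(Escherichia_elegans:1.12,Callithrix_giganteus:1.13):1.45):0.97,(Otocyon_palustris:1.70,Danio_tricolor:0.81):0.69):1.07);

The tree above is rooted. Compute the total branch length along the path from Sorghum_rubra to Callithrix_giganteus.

11.94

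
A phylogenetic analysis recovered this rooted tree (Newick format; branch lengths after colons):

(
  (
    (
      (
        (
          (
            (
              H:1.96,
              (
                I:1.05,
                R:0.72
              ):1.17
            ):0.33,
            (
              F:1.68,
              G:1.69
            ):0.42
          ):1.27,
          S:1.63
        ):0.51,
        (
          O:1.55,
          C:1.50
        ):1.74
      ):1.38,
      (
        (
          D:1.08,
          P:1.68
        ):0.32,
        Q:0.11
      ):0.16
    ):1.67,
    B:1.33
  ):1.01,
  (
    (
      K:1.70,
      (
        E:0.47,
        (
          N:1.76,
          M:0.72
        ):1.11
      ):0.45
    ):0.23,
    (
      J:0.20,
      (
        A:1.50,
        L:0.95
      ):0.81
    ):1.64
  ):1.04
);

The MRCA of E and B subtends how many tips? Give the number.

The MRCA of E and B is the root, so the clade is the entire tree.
That clade contains 19 terminal taxa: A, B, C, D, E, F, G, H, I, J, K, L, M, N, O, P, Q, R, S.

19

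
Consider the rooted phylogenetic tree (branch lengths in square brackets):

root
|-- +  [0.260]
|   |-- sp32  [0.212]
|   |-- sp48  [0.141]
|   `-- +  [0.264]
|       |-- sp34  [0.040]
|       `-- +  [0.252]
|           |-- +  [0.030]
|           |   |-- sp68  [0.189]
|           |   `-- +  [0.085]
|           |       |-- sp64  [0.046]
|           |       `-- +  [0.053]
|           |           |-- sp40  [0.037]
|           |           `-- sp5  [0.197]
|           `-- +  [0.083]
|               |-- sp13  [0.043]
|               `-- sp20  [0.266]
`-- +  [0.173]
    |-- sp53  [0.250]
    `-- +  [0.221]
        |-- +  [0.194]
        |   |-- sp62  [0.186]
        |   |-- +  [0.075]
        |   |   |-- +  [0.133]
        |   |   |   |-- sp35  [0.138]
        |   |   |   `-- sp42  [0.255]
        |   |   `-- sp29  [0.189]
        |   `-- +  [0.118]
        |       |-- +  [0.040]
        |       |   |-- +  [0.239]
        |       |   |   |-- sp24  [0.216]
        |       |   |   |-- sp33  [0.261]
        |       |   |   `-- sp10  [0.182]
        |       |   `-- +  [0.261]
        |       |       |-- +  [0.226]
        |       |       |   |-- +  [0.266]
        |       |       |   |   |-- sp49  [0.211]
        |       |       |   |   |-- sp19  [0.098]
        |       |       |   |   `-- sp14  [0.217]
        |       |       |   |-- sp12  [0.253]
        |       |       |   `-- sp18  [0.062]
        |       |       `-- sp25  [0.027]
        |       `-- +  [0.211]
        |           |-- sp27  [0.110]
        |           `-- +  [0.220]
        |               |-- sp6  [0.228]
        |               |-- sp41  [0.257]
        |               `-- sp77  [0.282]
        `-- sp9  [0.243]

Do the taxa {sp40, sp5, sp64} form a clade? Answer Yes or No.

Yes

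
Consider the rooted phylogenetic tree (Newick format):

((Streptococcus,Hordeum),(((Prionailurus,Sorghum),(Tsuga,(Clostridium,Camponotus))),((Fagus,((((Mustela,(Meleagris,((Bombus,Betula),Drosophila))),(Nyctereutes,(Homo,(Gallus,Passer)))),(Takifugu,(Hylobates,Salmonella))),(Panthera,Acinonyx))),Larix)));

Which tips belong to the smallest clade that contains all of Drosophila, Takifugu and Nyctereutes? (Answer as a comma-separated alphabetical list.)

Betula, Bombus, Drosophila, Gallus, Homo, Hylobates, Meleagris, Mustela, Nyctereutes, Passer, Salmonella, Takifugu

Tracing Drosophila: it sits inside ((Bombus,Betula),Drosophila).
Tracing Takifugu: it sits inside (Takifugu,(Hylobates,Salmonella)).
Tracing Nyctereutes: it sits inside (Nyctereutes,(Homo,(Gallus,Passer))).
The smallest clade enclosing all 3 is (((Mustela,(Meleagris,((Bombus,Betula),Drosophila))),(Nyctereutes,(Homo,(Gallus,Passer)))),(Takifugu,(Hylobates,Salmonella))); the answer is its 12 terminal taxa in alphabetical order.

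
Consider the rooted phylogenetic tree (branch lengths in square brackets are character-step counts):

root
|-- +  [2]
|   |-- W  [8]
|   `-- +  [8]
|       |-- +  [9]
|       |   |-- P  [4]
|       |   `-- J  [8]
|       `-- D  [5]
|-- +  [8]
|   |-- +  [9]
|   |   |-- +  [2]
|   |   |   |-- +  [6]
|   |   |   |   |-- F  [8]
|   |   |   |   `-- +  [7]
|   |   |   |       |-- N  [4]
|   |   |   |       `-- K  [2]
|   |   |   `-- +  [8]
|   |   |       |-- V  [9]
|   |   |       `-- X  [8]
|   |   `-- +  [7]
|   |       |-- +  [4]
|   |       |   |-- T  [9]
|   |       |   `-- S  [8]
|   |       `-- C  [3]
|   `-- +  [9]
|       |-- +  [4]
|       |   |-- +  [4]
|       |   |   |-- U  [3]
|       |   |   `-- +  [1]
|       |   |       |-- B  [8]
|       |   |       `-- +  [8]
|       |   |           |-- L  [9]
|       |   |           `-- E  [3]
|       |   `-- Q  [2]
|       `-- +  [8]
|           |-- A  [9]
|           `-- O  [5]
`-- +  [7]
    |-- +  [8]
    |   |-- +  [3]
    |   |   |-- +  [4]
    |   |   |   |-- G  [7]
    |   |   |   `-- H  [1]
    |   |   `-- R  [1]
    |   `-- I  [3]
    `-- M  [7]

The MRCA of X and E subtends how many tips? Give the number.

The MRCA of X and E is the node subtending ((((F,(N,K)),(V,X)),((T,S),C)),(((U,(B,(L,E))),Q),(A,O))).
That clade contains 15 terminal taxa: A, B, C, E, F, K, L, N, O, Q, S, T, U, V, X.

15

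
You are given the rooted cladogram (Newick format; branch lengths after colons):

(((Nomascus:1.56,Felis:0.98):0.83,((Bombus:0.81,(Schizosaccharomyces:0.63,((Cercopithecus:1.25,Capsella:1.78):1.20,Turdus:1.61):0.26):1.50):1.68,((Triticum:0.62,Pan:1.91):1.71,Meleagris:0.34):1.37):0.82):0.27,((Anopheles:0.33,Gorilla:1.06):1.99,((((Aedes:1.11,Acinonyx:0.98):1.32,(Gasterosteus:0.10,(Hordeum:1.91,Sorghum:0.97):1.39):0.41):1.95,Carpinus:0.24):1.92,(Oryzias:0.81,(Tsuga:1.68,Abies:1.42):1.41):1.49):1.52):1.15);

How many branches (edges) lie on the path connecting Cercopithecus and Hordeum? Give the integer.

The MRCA of Cercopithecus and Hordeum is the root of the tree.
From Cercopithecus up to that node: 7 branches. From Hordeum up to the same node: 7 branches. Total: 7 + 7 = 14.

14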